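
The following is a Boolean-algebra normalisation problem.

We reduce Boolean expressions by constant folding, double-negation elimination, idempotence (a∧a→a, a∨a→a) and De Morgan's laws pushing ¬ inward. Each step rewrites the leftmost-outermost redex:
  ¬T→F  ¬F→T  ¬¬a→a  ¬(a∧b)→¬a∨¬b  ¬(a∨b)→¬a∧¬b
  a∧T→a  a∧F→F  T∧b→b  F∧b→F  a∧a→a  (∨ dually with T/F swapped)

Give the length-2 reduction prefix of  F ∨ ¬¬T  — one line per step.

  start: F ∨ ¬¬T
  →1  ¬¬T
  →2  T

Answer: after 2 steps: T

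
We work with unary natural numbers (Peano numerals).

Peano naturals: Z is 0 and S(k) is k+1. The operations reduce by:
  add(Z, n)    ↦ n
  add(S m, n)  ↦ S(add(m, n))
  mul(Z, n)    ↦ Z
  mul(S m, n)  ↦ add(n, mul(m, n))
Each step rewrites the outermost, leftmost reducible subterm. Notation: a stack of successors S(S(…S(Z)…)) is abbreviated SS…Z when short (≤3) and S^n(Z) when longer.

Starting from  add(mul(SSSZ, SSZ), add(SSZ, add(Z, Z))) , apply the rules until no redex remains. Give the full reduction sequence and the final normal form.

  start: add(mul(SSSZ, SSZ), add(SSZ, add(Z, Z)))
  step 1: add(add(SSZ, mul(SSZ, SSZ)), add(SSZ, add(Z, Z)))
  step 2: add(S(add(SZ, mul(SSZ, SSZ))), add(SSZ, add(Z, Z)))
  step 3: S(add(add(SZ, mul(SSZ, SSZ)), add(SSZ, add(Z, Z))))
  step 4: S(add(S(add(Z, mul(SSZ, SSZ))), add(SSZ, add(Z, Z))))
  step 5: S(S(add(add(Z, mul(SSZ, SSZ)), add(SSZ, add(Z, Z)))))
  step 6: S(S(add(mul(SSZ, SSZ), add(SSZ, add(Z, Z)))))
  step 7: S(S(add(add(SSZ, mul(SZ, SSZ)), add(SSZ, add(Z, Z)))))
  step 8: S(S(add(S(add(SZ, mul(SZ, SSZ))), add(SSZ, add(Z, Z)))))
  step 9: S(S(S(add(add(SZ, mul(SZ, SSZ)), add(SSZ, add(Z, Z))))))
  step 10: S(S(S(add(S(add(Z, mul(SZ, SSZ))), add(SSZ, add(Z, Z))))))
  step 11: S(S(S(S(add(add(Z, mul(SZ, SSZ)), add(SSZ, add(Z, Z)))))))
  step 12: S(S(S(S(add(mul(SZ, SSZ), add(SSZ, add(Z, Z)))))))
  step 13: S(S(S(S(add(add(SSZ, mul(Z, SSZ)), add(SSZ, add(Z, Z)))))))
  step 14: S(S(S(S(add(S(add(SZ, mul(Z, SSZ))), add(SSZ, add(Z, Z)))))))
  step 15: S(S(S(S(S(add(add(SZ, mul(Z, SSZ)), add(SSZ, add(Z, Z))))))))
  step 16: S(S(S(S(S(add(S(add(Z, mul(Z, SSZ))), add(SSZ, add(Z, Z))))))))
  step 17: S(S(S(S(S(S(add(add(Z, mul(Z, SSZ)), add(SSZ, add(Z, Z)))))))))
  step 18: S(S(S(S(S(S(add(mul(Z, SSZ), add(SSZ, add(Z, Z)))))))))
  step 19: S(S(S(S(S(S(add(Z, add(SSZ, add(Z, Z)))))))))
  step 20: S(S(S(S(S(S(add(SSZ, add(Z, Z))))))))
  step 21: S(S(S(S(S(S(S(add(SZ, add(Z, Z)))))))))
  step 22: S(S(S(S(S(S(S(S(add(Z, add(Z, Z))))))))))
  step 23: S(S(S(S(S(S(S(S(add(Z, Z)))))))))
  step 24: S^8(Z)

Answer: normal form = S^8(Z)  (in 24 steps)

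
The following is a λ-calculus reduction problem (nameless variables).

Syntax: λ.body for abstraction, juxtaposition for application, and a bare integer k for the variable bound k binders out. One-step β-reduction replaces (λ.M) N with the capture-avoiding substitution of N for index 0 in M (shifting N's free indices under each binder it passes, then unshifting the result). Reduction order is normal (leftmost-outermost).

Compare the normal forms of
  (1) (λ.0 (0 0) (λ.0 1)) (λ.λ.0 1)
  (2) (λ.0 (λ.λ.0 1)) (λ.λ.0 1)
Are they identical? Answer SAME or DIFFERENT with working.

Term A:
  start: (λ.0 (0 0) (λ.0 1)) (λ.λ.0 1)
  step 1: (λ.λ.0 1) ((λ.λ.0 1) (λ.λ.0 1)) (λ.0 (λ.λ.0 1))
  step 2: (λ.0 ((λ.λ.0 1) (λ.λ.0 1))) (λ.0 (λ.λ.0 1))
  step 3: (λ.0 (λ.λ.0 1)) ((λ.λ.0 1) (λ.λ.0 1))
  step 4: (λ.λ.0 1) (λ.λ.0 1) (λ.λ.0 1)
  step 5: (λ.0 (λ.λ.0 1)) (λ.λ.0 1)
  step 6: (λ.λ.0 1) (λ.λ.0 1)
  step 7: λ.0 (λ.λ.0 1)

Term B:
  start: (λ.0 (λ.λ.0 1)) (λ.λ.0 1)
  step 1: (λ.λ.0 1) (λ.λ.0 1)
  step 2: λ.0 (λ.λ.0 1)

Answer: SAME — A ⇓ λ.0 (λ.λ.0 1), B ⇓ λ.0 (λ.λ.0 1)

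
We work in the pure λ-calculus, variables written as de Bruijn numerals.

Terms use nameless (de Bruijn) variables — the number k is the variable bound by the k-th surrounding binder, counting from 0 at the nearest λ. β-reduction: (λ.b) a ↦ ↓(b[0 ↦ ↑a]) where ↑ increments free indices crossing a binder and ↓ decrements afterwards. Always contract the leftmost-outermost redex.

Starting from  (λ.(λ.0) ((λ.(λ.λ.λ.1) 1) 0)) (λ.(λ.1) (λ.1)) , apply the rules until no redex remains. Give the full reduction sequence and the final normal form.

Answer: normal form = λ.λ.1  (in 4 steps)

Derivation:
  start: (λ.(λ.0) ((λ.(λ.λ.λ.1) 1) 0)) (λ.(λ.1) (λ.1))
  [1] (λ.0) ((λ.(λ.λ.λ.1) (λ.(λ.1) (λ.1))) (λ.(λ.1) (λ.1)))
  [2] (λ.(λ.λ.λ.1) (λ.(λ.1) (λ.1))) (λ.(λ.1) (λ.1))
  [3] (λ.λ.λ.1) (λ.(λ.1) (λ.1))
  [4] λ.λ.1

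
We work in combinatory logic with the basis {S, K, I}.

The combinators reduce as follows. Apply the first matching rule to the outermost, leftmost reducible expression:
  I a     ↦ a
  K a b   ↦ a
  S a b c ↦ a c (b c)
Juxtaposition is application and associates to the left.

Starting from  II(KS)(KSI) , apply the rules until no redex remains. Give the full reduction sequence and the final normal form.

  start: II(KS)(KSI)
  step 1: I(KS)(KSI)
  step 2: KS(KSI)
  step 3: S

Answer: normal form = S  (in 3 steps)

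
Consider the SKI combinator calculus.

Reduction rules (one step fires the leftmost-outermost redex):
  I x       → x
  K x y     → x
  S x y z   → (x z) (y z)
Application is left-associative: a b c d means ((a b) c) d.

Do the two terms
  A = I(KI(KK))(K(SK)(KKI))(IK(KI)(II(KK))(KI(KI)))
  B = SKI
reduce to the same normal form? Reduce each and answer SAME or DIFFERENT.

Term A:
  start: I(KI(KK))(K(SK)(KKI))(IK(KI)(II(KK))(KI(KI)))
  step 1: KI(KK)(K(SK)(KKI))(IK(KI)(II(KK))(KI(KI)))
  step 2: I(K(SK)(KKI))(IK(KI)(II(KK))(KI(KI)))
  step 3: K(SK)(KKI)(IK(KI)(II(KK))(KI(KI)))
  step 4: SK(IK(KI)(II(KK))(KI(KI)))
  step 5: SK(K(KI)(II(KK))(KI(KI)))
  step 6: SK(KI(KI(KI)))
  step 7: SKI

Term B:
  start: SKI

Answer: SAME — A ⇓ SKI, B ⇓ SKI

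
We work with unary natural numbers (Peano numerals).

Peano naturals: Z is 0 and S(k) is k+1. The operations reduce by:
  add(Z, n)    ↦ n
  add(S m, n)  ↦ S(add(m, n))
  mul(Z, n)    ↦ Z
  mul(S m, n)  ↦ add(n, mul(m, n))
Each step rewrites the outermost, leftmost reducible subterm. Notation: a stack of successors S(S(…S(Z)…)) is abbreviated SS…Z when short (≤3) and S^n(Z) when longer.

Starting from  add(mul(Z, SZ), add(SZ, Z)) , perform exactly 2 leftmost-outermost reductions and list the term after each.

  start: add(mul(Z, SZ), add(SZ, Z))
  →1  add(Z, add(SZ, Z))
  →2  add(SZ, Z)

Answer: after 2 steps: add(SZ, Z)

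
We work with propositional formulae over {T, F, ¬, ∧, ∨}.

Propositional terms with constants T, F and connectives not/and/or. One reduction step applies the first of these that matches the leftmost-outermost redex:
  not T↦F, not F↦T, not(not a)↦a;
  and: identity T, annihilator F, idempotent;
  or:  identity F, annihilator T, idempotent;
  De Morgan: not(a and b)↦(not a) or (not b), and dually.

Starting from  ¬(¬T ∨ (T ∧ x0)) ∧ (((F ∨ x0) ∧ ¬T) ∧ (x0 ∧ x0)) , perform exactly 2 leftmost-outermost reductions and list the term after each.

  start: ¬(¬T ∨ (T ∧ x0)) ∧ (((F ∨ x0) ∧ ¬T) ∧ (x0 ∧ x0))
  [1] (¬¬T ∧ ¬(T ∧ x0)) ∧ (((F ∨ x0) ∧ ¬T) ∧ (x0 ∧ x0))
  [2] (T ∧ ¬(T ∧ x0)) ∧ (((F ∨ x0) ∧ ¬T) ∧ (x0 ∧ x0))

Answer: after 2 steps: (T ∧ ¬(T ∧ x0)) ∧ (((F ∨ x0) ∧ ¬T) ∧ (x0 ∧ x0))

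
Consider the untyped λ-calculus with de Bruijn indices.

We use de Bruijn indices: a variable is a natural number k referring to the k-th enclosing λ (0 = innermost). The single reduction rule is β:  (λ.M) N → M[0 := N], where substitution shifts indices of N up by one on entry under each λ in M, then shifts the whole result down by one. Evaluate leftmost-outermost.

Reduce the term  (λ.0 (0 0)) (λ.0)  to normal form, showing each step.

  start: (λ.0 (0 0)) (λ.0)
  [1] (λ.0) ((λ.0) (λ.0))
  [2] (λ.0) (λ.0)
  [3] λ.0

Answer: normal form = λ.0  (in 3 steps)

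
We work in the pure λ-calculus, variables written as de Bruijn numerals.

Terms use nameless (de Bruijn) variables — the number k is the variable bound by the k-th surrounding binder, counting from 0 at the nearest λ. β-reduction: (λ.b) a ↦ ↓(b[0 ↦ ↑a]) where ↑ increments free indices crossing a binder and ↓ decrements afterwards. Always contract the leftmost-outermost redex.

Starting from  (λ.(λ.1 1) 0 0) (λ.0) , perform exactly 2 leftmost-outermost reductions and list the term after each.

  start: (λ.(λ.1 1) 0 0) (λ.0)
  →1  (λ.(λ.0) (λ.0)) (λ.0) (λ.0)
  →2  (λ.0) (λ.0) (λ.0)

Answer: after 2 steps: (λ.0) (λ.0) (λ.0)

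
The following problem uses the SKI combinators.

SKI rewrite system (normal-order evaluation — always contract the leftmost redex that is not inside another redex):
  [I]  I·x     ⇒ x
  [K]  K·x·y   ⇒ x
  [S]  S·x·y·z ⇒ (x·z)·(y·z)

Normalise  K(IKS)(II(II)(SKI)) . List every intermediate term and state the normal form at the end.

Answer: normal form = KS  (in 2 steps)

Working:
  start: K(IKS)(II(II)(SKI))
  →1  IKS
  →2  KS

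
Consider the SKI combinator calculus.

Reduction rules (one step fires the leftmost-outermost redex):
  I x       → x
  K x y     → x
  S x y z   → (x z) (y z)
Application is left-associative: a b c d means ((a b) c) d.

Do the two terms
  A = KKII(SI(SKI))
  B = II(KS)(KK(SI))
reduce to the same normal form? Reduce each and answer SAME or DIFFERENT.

Term A:
  start: KKII(SI(SKI))
  step 1: KI(SI(SKI))
  step 2: I

Term B:
  start: II(KS)(KK(SI))
  step 1: I(KS)(KK(SI))
  step 2: KS(KK(SI))
  step 3: S

Answer: DIFFERENT — A ⇓ I, B ⇓ S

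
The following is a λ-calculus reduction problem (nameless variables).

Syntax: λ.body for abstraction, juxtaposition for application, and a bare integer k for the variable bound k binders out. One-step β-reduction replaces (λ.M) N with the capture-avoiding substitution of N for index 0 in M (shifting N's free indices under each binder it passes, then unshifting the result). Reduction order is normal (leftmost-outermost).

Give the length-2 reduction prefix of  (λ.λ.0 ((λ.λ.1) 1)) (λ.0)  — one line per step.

Answer: after 2 steps: λ.0 (λ.λ.0)

Reduction:
  start: (λ.λ.0 ((λ.λ.1) 1)) (λ.0)
  →1  λ.0 ((λ.λ.1) (λ.0))
  →2  λ.0 (λ.λ.0)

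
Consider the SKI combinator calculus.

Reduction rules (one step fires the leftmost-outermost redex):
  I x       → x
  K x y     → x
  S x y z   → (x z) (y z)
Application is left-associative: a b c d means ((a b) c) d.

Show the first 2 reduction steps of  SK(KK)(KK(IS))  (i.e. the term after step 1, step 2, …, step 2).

Answer: after 2 steps: KK(IS)

Derivation:
  start: SK(KK)(KK(IS))
  [1] K(KK(IS))(KK(KK(IS)))
  [2] KK(IS)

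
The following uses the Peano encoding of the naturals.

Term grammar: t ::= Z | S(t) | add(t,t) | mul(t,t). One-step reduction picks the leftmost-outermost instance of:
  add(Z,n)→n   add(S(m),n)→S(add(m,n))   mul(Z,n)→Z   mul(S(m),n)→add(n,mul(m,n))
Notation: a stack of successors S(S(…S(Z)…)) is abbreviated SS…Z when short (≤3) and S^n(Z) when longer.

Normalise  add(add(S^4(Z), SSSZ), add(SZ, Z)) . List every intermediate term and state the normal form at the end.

  start: add(add(S^4(Z), SSSZ), add(SZ, Z))
  [1] add(S(add(SSSZ, SSSZ)), add(SZ, Z))
  [2] S(add(add(SSSZ, SSSZ), add(SZ, Z)))
  [3] S(add(S(add(SSZ, SSSZ)), add(SZ, Z)))
  [4] S(S(add(add(SSZ, SSSZ), add(SZ, Z))))
  [5] S(S(add(S(add(SZ, SSSZ)), add(SZ, Z))))
  [6] S(S(S(add(add(SZ, SSSZ), add(SZ, Z)))))
  [7] S(S(S(add(S(add(Z, SSSZ)), add(SZ, Z)))))
  [8] S(S(S(S(add(add(Z, SSSZ), add(SZ, Z))))))
  [9] S(S(S(S(add(SSSZ, add(SZ, Z))))))
  [10] S(S(S(S(S(add(SSZ, add(SZ, Z)))))))
  [11] S(S(S(S(S(S(add(SZ, add(SZ, Z))))))))
  [12] S(S(S(S(S(S(S(add(Z, add(SZ, Z)))))))))
  [13] S(S(S(S(S(S(S(add(SZ, Z))))))))
  [14] S(S(S(S(S(S(S(S(add(Z, Z)))))))))
  [15] S^8(Z)

Answer: normal form = S^8(Z)  (in 15 steps)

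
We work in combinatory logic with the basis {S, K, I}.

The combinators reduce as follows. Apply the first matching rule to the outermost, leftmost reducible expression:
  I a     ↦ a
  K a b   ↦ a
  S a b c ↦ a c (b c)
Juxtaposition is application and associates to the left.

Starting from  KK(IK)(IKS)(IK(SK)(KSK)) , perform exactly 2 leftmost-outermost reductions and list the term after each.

  start: KK(IK)(IKS)(IK(SK)(KSK))
  [1] K(IKS)(IK(SK)(KSK))
  [2] IKS

Answer: after 2 steps: IKS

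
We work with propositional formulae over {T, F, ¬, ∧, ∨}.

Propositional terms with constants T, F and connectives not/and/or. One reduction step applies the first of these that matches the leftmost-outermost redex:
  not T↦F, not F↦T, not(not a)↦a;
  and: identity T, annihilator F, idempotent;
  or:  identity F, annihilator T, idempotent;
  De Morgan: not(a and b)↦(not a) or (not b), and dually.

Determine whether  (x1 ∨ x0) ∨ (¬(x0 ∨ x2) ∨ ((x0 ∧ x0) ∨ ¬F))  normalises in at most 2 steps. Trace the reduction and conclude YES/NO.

Answer: NO — after 2 steps the term is (x1 ∨ x0) ∨ ((¬x0 ∧ ¬x2) ∨ (x0 ∨ ¬F)), not yet normal

Working:
  start: (x1 ∨ x0) ∨ (¬(x0 ∨ x2) ∨ ((x0 ∧ x0) ∨ ¬F))
  →1  (x1 ∨ x0) ∨ ((¬x0 ∧ ¬x2) ∨ ((x0 ∧ x0) ∨ ¬F))
  →2  (x1 ∨ x0) ∨ ((¬x0 ∧ ¬x2) ∨ (x0 ∨ ¬F))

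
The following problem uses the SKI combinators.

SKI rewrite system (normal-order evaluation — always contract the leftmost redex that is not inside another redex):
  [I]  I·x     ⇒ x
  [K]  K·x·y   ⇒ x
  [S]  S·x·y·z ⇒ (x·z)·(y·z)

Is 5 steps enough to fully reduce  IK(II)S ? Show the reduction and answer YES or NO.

Answer: YES — reaches normal form I in 3 ≤ 5 steps

Reduction:
  start: IK(II)S
  step 1: K(II)S
  step 2: II
  step 3: I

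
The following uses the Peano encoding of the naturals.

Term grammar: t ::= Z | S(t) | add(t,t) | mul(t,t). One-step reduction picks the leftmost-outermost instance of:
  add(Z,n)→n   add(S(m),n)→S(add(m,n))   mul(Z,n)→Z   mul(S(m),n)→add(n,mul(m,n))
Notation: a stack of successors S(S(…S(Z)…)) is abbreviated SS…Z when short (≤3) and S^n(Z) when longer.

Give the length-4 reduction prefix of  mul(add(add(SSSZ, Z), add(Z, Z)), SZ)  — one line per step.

Answer: after 4 steps: S(add(Z, mul(add(add(SSZ, Z), add(Z, Z)), SZ)))

Reduction:
  start: mul(add(add(SSSZ, Z), add(Z, Z)), SZ)
  [1] mul(add(S(add(SSZ, Z)), add(Z, Z)), SZ)
  [2] mul(S(add(add(SSZ, Z), add(Z, Z))), SZ)
  [3] add(SZ, mul(add(add(SSZ, Z), add(Z, Z)), SZ))
  [4] S(add(Z, mul(add(add(SSZ, Z), add(Z, Z)), SZ)))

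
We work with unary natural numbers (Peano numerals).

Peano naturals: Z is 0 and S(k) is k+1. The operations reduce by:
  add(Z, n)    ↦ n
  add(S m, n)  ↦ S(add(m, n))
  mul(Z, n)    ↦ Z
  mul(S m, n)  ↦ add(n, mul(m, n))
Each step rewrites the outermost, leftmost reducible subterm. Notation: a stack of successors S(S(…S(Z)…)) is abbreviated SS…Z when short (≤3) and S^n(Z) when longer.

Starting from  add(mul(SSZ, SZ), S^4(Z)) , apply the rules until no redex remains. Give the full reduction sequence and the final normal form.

  start: add(mul(SSZ, SZ), S^4(Z))
  [1] add(add(SZ, mul(SZ, SZ)), S^4(Z))
  [2] add(S(add(Z, mul(SZ, SZ))), S^4(Z))
  [3] S(add(add(Z, mul(SZ, SZ)), S^4(Z)))
  [4] S(add(mul(SZ, SZ), S^4(Z)))
  [5] S(add(add(SZ, mul(Z, SZ)), S^4(Z)))
  [6] S(add(S(add(Z, mul(Z, SZ))), S^4(Z)))
  [7] S(S(add(add(Z, mul(Z, SZ)), S^4(Z))))
  [8] S(S(add(mul(Z, SZ), S^4(Z))))
  [9] S(S(add(Z, S^4(Z))))
  [10] S^6(Z)

Answer: normal form = S^6(Z)  (in 10 steps)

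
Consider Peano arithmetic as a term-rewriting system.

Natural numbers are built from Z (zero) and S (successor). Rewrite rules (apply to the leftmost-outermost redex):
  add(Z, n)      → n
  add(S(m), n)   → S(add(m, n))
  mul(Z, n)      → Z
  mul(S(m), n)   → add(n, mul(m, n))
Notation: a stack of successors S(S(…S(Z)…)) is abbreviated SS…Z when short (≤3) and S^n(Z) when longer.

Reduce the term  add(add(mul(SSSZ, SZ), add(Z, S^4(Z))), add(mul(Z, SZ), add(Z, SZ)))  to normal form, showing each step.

Answer: normal form = S^8(Z)  (in 26 steps)

Reduction:
  start: add(add(mul(SSSZ, SZ), add(Z, S^4(Z))), add(mul(Z, SZ), add(Z, SZ)))
  →1  add(add(add(SZ, mul(SSZ, SZ)), add(Z, S^4(Z))), add(mul(Z, SZ), add(Z, SZ)))
  →2  add(add(S(add(Z, mul(SSZ, SZ))), add(Z, S^4(Z))), add(mul(Z, SZ), add(Z, SZ)))
  →3  add(S(add(add(Z, mul(SSZ, SZ)), add(Z, S^4(Z)))), add(mul(Z, SZ), add(Z, SZ)))
  →4  S(add(add(add(Z, mul(SSZ, SZ)), add(Z, S^4(Z))), add(mul(Z, SZ), add(Z, SZ))))
  →5  S(add(add(mul(SSZ, SZ), add(Z, S^4(Z))), add(mul(Z, SZ), add(Z, SZ))))
  →6  S(add(add(add(SZ, mul(SZ, SZ)), add(Z, S^4(Z))), add(mul(Z, SZ), add(Z, SZ))))
  →7  S(add(add(S(add(Z, mul(SZ, SZ))), add(Z, S^4(Z))), add(mul(Z, SZ), add(Z, SZ))))
  →8  S(add(S(add(add(Z, mul(SZ, SZ)), add(Z, S^4(Z)))), add(mul(Z, SZ), add(Z, SZ))))
  →9  S(S(add(add(add(Z, mul(SZ, SZ)), add(Z, S^4(Z))), add(mul(Z, SZ), add(Z, SZ)))))
  →10  S(S(add(add(mul(SZ, SZ), add(Z, S^4(Z))), add(mul(Z, SZ), add(Z, SZ)))))
  →11  S(S(add(add(add(SZ, mul(Z, SZ)), add(Z, S^4(Z))), add(mul(Z, SZ), add(Z, SZ)))))
  →12  S(S(add(add(S(add(Z, mul(Z, SZ))), add(Z, S^4(Z))), add(mul(Z, SZ), add(Z, SZ)))))
  →13  S(S(add(S(add(add(Z, mul(Z, SZ)), add(Z, S^4(Z)))), add(mul(Z, SZ), add(Z, SZ)))))
  →14  S(S(S(add(add(add(Z, mul(Z, SZ)), add(Z, S^4(Z))), add(mul(Z, SZ), add(Z, SZ))))))
  →15  S(S(S(add(add(mul(Z, SZ), add(Z, S^4(Z))), add(mul(Z, SZ), add(Z, SZ))))))
  →16  S(S(S(add(add(Z, add(Z, S^4(Z))), add(mul(Z, SZ), add(Z, SZ))))))
  →17  S(S(S(add(add(Z, S^4(Z)), add(mul(Z, SZ), add(Z, SZ))))))
  →18  S(S(S(add(S^4(Z), add(mul(Z, SZ), add(Z, SZ))))))
  →19  S(S(S(S(add(SSSZ, add(mul(Z, SZ), add(Z, SZ)))))))
  →20  S(S(S(S(S(add(SSZ, add(mul(Z, SZ), add(Z, SZ))))))))
  →21  S(S(S(S(S(S(add(SZ, add(mul(Z, SZ), add(Z, SZ)))))))))
  →22  S(S(S(S(S(S(S(add(Z, add(mul(Z, SZ), add(Z, SZ))))))))))
  →23  S(S(S(S(S(S(S(add(mul(Z, SZ), add(Z, SZ)))))))))
  →24  S(S(S(S(S(S(S(add(Z, add(Z, SZ)))))))))
  →25  S(S(S(S(S(S(S(add(Z, SZ))))))))
  →26  S^8(Z)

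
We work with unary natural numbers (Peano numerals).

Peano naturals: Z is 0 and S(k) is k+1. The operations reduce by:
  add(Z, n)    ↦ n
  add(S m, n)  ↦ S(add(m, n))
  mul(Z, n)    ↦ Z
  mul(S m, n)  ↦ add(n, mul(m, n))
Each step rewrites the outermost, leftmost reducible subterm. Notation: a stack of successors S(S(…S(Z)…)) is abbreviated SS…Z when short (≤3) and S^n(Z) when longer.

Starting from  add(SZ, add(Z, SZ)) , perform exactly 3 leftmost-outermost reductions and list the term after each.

  start: add(SZ, add(Z, SZ))
  step 1: S(add(Z, add(Z, SZ)))
  step 2: S(add(Z, SZ))
  step 3: SSZ

Answer: after 3 steps: SSZ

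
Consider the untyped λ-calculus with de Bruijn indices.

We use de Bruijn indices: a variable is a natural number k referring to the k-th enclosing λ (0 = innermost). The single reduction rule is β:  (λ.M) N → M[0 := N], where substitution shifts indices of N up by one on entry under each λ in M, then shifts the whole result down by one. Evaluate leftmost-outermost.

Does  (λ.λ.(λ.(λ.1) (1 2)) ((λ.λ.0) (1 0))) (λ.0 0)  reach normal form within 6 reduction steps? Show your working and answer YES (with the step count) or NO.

  start: (λ.λ.(λ.(λ.1) (1 2)) ((λ.λ.0) (1 0))) (λ.0 0)
  [1] λ.(λ.(λ.1) (1 (λ.0 0))) ((λ.λ.0) ((λ.0 0) 0))
  [2] λ.(λ.(λ.λ.0) ((λ.0 0) 1)) (0 (λ.0 0))
  [3] λ.(λ.λ.0) ((λ.0 0) 0)
  [4] λ.λ.0

Answer: YES — reaches normal form λ.λ.0 in 4 ≤ 6 steps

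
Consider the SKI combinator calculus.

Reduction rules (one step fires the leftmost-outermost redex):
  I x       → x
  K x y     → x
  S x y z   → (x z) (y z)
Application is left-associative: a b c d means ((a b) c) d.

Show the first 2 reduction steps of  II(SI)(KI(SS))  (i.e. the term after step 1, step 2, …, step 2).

Answer: after 2 steps: SI(KI(SS))

Working:
  start: II(SI)(KI(SS))
  step 1: I(SI)(KI(SS))
  step 2: SI(KI(SS))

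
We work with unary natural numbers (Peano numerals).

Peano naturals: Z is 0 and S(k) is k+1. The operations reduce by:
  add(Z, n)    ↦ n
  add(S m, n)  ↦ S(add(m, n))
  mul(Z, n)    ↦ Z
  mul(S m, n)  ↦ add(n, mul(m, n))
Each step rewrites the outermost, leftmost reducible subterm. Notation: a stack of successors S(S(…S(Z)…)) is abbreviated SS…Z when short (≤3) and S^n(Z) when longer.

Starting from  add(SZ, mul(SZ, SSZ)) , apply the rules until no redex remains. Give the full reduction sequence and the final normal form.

Answer: normal form = SSSZ  (in 7 steps)

Working:
  start: add(SZ, mul(SZ, SSZ))
  [1] S(add(Z, mul(SZ, SSZ)))
  [2] S(mul(SZ, SSZ))
  [3] S(add(SSZ, mul(Z, SSZ)))
  [4] S(S(add(SZ, mul(Z, SSZ))))
  [5] S(S(S(add(Z, mul(Z, SSZ)))))
  [6] S(S(S(mul(Z, SSZ))))
  [7] SSSZ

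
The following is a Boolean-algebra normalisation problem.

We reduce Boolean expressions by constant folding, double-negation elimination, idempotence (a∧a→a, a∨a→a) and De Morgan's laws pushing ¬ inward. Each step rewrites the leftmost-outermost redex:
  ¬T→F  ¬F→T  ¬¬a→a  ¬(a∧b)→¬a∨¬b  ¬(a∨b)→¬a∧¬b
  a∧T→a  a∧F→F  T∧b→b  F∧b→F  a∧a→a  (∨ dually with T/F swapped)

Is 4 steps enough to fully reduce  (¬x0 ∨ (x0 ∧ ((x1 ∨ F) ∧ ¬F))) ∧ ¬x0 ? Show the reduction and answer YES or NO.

  start: (¬x0 ∨ (x0 ∧ ((x1 ∨ F) ∧ ¬F))) ∧ ¬x0
  step 1: (¬x0 ∨ (x0 ∧ (x1 ∧ ¬F))) ∧ ¬x0
  step 2: (¬x0 ∨ (x0 ∧ (x1 ∧ T))) ∧ ¬x0
  step 3: (¬x0 ∨ (x0 ∧ x1)) ∧ ¬x0

Answer: YES — reaches normal form (¬x0 ∨ (x0 ∧ x1)) ∧ ¬x0 in 3 ≤ 4 steps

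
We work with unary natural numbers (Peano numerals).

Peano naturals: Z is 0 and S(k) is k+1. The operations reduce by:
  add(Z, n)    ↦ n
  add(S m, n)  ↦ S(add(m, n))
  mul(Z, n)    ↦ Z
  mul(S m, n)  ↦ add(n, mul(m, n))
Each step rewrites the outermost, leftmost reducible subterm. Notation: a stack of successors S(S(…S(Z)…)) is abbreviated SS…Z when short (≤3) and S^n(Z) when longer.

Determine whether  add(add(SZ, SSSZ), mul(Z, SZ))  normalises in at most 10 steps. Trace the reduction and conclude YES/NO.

Answer: YES — reaches normal form S^4(Z) in 8 ≤ 10 steps

Working:
  start: add(add(SZ, SSSZ), mul(Z, SZ))
  →1  add(S(add(Z, SSSZ)), mul(Z, SZ))
  →2  S(add(add(Z, SSSZ), mul(Z, SZ)))
  →3  S(add(SSSZ, mul(Z, SZ)))
  →4  S(S(add(SSZ, mul(Z, SZ))))
  →5  S(S(S(add(SZ, mul(Z, SZ)))))
  →6  S(S(S(S(add(Z, mul(Z, SZ))))))
  →7  S(S(S(S(mul(Z, SZ)))))
  →8  S^4(Z)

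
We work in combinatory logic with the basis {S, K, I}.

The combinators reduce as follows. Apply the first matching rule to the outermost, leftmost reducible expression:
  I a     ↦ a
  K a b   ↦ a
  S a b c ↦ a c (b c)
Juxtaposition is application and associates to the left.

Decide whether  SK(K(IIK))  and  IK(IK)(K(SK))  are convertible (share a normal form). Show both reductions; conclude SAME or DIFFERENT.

Term A:
  start: SK(K(IIK))
  [1] SK(K(IK))
  [2] SK(KK)

Term B:
  start: IK(IK)(K(SK))
  [1] K(IK)(K(SK))
  [2] IK
  [3] K

Answer: DIFFERENT — A ⇓ SK(KK), B ⇓ K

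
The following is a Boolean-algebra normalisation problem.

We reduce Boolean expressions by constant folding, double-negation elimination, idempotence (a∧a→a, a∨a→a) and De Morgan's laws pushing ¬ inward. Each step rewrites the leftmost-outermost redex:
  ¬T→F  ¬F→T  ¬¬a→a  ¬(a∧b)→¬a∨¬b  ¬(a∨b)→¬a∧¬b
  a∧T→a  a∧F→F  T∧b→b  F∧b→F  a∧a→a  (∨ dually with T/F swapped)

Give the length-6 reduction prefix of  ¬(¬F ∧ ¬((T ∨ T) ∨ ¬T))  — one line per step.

  start: ¬(¬F ∧ ¬((T ∨ T) ∨ ¬T))
  step 1: ¬¬F ∨ ¬¬((T ∨ T) ∨ ¬T)
  step 2: F ∨ ¬¬((T ∨ T) ∨ ¬T)
  step 3: ¬¬((T ∨ T) ∨ ¬T)
  step 4: (T ∨ T) ∨ ¬T
  step 5: T ∨ ¬T
  step 6: T

Answer: after 6 steps: T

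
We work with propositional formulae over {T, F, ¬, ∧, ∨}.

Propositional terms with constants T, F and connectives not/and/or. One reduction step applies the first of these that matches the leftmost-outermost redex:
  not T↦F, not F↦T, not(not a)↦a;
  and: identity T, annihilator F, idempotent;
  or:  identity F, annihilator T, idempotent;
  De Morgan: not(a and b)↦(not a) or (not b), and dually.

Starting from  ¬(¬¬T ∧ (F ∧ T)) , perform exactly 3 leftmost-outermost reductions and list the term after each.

  start: ¬(¬¬T ∧ (F ∧ T))
  →1  ¬¬¬T ∨ ¬(F ∧ T)
  →2  ¬T ∨ ¬(F ∧ T)
  →3  F ∨ ¬(F ∧ T)

Answer: after 3 steps: F ∨ ¬(F ∧ T)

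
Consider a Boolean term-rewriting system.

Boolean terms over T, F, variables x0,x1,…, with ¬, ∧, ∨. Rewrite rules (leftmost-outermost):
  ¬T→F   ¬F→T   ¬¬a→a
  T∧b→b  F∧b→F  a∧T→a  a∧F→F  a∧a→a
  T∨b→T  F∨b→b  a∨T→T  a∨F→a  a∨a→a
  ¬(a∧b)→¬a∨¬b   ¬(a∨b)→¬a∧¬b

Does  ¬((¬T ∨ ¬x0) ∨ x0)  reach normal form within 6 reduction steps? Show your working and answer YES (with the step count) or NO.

  start: ¬((¬T ∨ ¬x0) ∨ x0)
  step 1: ¬(¬T ∨ ¬x0) ∧ ¬x0
  step 2: (¬¬T ∧ ¬¬x0) ∧ ¬x0
  step 3: (T ∧ ¬¬x0) ∧ ¬x0
  step 4: ¬¬x0 ∧ ¬x0
  step 5: x0 ∧ ¬x0

Answer: YES — reaches normal form x0 ∧ ¬x0 in 5 ≤ 6 steps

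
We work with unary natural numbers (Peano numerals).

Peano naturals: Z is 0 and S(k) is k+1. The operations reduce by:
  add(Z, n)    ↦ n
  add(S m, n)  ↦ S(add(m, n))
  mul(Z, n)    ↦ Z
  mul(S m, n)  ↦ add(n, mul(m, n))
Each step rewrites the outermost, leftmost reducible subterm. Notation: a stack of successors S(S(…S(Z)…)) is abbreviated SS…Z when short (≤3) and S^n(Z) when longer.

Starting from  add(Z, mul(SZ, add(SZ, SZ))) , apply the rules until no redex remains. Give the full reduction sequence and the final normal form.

Answer: normal form = SSZ  (in 8 steps)

Derivation:
  start: add(Z, mul(SZ, add(SZ, SZ)))
  step 1: mul(SZ, add(SZ, SZ))
  step 2: add(add(SZ, SZ), mul(Z, add(SZ, SZ)))
  step 3: add(S(add(Z, SZ)), mul(Z, add(SZ, SZ)))
  step 4: S(add(add(Z, SZ), mul(Z, add(SZ, SZ))))
  step 5: S(add(SZ, mul(Z, add(SZ, SZ))))
  step 6: S(S(add(Z, mul(Z, add(SZ, SZ)))))
  step 7: S(S(mul(Z, add(SZ, SZ))))
  step 8: SSZ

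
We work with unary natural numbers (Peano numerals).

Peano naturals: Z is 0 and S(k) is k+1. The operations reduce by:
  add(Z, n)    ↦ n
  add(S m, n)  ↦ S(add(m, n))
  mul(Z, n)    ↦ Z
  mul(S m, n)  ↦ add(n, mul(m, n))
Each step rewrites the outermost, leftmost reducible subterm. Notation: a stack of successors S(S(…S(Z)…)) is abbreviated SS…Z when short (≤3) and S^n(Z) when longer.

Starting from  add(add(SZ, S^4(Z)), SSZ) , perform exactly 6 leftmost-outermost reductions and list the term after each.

  start: add(add(SZ, S^4(Z)), SSZ)
  →1  add(S(add(Z, S^4(Z))), SSZ)
  →2  S(add(add(Z, S^4(Z)), SSZ))
  →3  S(add(S^4(Z), SSZ))
  →4  S(S(add(SSSZ, SSZ)))
  →5  S(S(S(add(SSZ, SSZ))))
  →6  S(S(S(S(add(SZ, SSZ)))))

Answer: after 6 steps: S(S(S(S(add(SZ, SSZ)))))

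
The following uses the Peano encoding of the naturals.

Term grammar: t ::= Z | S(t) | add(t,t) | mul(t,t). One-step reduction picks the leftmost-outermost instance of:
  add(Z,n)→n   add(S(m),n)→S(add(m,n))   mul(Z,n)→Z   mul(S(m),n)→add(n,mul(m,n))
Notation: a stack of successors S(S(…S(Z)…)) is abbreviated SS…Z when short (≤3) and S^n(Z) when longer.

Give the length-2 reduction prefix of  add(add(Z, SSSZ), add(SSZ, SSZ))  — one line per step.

Answer: after 2 steps: S(add(SSZ, add(SSZ, SSZ)))

Reduction:
  start: add(add(Z, SSSZ), add(SSZ, SSZ))
  [1] add(SSSZ, add(SSZ, SSZ))
  [2] S(add(SSZ, add(SSZ, SSZ)))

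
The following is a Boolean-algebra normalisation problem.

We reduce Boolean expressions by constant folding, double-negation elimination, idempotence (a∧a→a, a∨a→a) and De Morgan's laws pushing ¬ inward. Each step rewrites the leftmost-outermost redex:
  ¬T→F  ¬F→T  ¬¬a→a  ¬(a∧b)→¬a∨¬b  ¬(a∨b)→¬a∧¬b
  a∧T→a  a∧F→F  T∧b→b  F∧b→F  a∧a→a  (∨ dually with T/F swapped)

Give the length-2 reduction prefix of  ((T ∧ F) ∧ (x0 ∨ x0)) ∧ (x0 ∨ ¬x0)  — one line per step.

  start: ((T ∧ F) ∧ (x0 ∨ x0)) ∧ (x0 ∨ ¬x0)
  [1] (F ∧ (x0 ∨ x0)) ∧ (x0 ∨ ¬x0)
  [2] F ∧ (x0 ∨ ¬x0)

Answer: after 2 steps: F ∧ (x0 ∨ ¬x0)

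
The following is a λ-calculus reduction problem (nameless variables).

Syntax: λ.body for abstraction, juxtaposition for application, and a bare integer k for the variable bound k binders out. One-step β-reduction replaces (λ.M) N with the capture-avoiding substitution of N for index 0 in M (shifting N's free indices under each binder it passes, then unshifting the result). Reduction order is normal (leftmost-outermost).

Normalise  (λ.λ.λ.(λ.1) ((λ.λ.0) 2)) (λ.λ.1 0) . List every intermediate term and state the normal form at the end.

Answer: normal form = λ.λ.0  (in 2 steps)

Working:
  start: (λ.λ.λ.(λ.1) ((λ.λ.0) 2)) (λ.λ.1 0)
  [1] λ.λ.(λ.1) ((λ.λ.0) (λ.λ.1 0))
  [2] λ.λ.0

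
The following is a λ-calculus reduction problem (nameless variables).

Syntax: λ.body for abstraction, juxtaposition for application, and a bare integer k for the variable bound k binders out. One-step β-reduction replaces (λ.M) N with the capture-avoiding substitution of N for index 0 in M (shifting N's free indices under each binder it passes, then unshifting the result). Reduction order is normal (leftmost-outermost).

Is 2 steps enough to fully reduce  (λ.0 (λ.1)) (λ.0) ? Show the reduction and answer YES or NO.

  start: (λ.0 (λ.1)) (λ.0)
  →1  (λ.0) (λ.λ.0)
  →2  λ.λ.0

Answer: YES — reaches normal form λ.λ.0 in 2 ≤ 2 steps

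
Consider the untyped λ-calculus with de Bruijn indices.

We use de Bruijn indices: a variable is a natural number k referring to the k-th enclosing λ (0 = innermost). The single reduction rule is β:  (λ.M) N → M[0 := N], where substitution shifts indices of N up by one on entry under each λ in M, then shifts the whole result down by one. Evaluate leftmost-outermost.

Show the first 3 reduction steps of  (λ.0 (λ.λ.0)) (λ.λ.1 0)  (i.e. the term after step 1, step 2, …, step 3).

  start: (λ.0 (λ.λ.0)) (λ.λ.1 0)
  step 1: (λ.λ.1 0) (λ.λ.0)
  step 2: λ.(λ.λ.0) 0
  step 3: λ.λ.0

Answer: after 3 steps: λ.λ.0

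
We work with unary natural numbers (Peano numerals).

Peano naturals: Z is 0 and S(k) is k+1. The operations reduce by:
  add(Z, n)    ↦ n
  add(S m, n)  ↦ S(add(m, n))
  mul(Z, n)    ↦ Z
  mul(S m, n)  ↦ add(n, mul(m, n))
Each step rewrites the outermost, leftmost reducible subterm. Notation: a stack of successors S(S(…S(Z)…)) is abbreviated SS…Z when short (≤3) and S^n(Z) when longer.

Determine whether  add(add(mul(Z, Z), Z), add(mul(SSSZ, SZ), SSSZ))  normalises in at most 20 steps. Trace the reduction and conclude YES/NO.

  start: add(add(mul(Z, Z), Z), add(mul(SSSZ, SZ), SSSZ))
  →1  add(add(Z, Z), add(mul(SSSZ, SZ), SSSZ))
  →2  add(Z, add(mul(SSSZ, SZ), SSSZ))
  →3  add(mul(SSSZ, SZ), SSSZ)
  →4  add(add(SZ, mul(SSZ, SZ)), SSSZ)
  →5  add(S(add(Z, mul(SSZ, SZ))), SSSZ)
  →6  S(add(add(Z, mul(SSZ, SZ)), SSSZ))
  →7  S(add(mul(SSZ, SZ), SSSZ))
  →8  S(add(add(SZ, mul(SZ, SZ)), SSSZ))
  →9  S(add(S(add(Z, mul(SZ, SZ))), SSSZ))
  →10  S(S(add(add(Z, mul(SZ, SZ)), SSSZ)))
  →11  S(S(add(mul(SZ, SZ), SSSZ)))
  →12  S(S(add(add(SZ, mul(Z, SZ)), SSSZ)))
  →13  S(S(add(S(add(Z, mul(Z, SZ))), SSSZ)))
  →14  S(S(S(add(add(Z, mul(Z, SZ)), SSSZ))))
  →15  S(S(S(add(mul(Z, SZ), SSSZ))))
  →16  S(S(S(add(Z, SSSZ))))
  →17  S^6(Z)

Answer: YES — reaches normal form S^6(Z) in 17 ≤ 20 steps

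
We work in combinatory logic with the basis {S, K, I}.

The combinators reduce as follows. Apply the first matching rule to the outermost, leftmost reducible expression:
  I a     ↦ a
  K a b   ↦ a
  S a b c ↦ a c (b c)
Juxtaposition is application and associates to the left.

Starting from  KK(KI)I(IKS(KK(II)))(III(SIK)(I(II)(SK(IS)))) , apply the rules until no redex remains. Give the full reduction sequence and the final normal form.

  start: KK(KI)I(IKS(KK(II)))(III(SIK)(I(II)(SK(IS))))
  step 1: KI(IKS(KK(II)))(III(SIK)(I(II)(SK(IS))))
  step 2: I(III(SIK)(I(II)(SK(IS))))
  step 3: III(SIK)(I(II)(SK(IS)))
  step 4: II(SIK)(I(II)(SK(IS)))
  step 5: I(SIK)(I(II)(SK(IS)))
  step 6: SIK(I(II)(SK(IS)))
  step 7: I(I(II)(SK(IS)))(K(I(II)(SK(IS))))
  step 8: I(II)(SK(IS))(K(I(II)(SK(IS))))
  step 9: II(SK(IS))(K(I(II)(SK(IS))))
  step 10: I(SK(IS))(K(I(II)(SK(IS))))
  step 11: SK(IS)(K(I(II)(SK(IS))))
  step 12: K(K(I(II)(SK(IS))))(IS(K(I(II)(SK(IS)))))
  step 13: K(I(II)(SK(IS)))
  step 14: K(II(SK(IS)))
  step 15: K(I(SK(IS)))
  step 16: K(SK(IS))
  step 17: K(SKS)

Answer: normal form = K(SKS)  (in 17 steps)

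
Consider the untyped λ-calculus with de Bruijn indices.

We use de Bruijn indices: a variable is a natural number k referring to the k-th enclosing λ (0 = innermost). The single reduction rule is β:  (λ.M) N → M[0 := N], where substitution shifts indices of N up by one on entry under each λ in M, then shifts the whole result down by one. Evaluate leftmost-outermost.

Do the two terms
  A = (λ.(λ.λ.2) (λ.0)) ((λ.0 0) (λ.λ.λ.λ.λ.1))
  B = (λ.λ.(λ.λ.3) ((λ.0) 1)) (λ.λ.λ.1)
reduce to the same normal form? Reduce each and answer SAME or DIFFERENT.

Term A:
  start: (λ.(λ.λ.2) (λ.0)) ((λ.0 0) (λ.λ.λ.λ.λ.1))
  step 1: (λ.λ.(λ.0 0) (λ.λ.λ.λ.λ.1)) (λ.0)
  step 2: λ.(λ.0 0) (λ.λ.λ.λ.λ.1)
  step 3: λ.(λ.λ.λ.λ.λ.1) (λ.λ.λ.λ.λ.1)
  step 4: λ.λ.λ.λ.λ.1

Term B:
  start: (λ.λ.(λ.λ.3) ((λ.0) 1)) (λ.λ.λ.1)
  step 1: λ.(λ.λ.λ.λ.λ.1) ((λ.0) (λ.λ.λ.1))
  step 2: λ.λ.λ.λ.λ.1

Answer: SAME — A ⇓ λ.λ.λ.λ.λ.1, B ⇓ λ.λ.λ.λ.λ.1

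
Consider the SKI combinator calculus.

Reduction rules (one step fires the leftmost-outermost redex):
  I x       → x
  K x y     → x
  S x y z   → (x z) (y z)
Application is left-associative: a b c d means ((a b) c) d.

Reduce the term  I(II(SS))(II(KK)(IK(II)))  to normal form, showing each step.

Answer: normal form = SSK  (in 6 steps)

Working:
  start: I(II(SS))(II(KK)(IK(II)))
  [1] II(SS)(II(KK)(IK(II)))
  [2] I(SS)(II(KK)(IK(II)))
  [3] SS(II(KK)(IK(II)))
  [4] SS(I(KK)(IK(II)))
  [5] SS(KK(IK(II)))
  [6] SSK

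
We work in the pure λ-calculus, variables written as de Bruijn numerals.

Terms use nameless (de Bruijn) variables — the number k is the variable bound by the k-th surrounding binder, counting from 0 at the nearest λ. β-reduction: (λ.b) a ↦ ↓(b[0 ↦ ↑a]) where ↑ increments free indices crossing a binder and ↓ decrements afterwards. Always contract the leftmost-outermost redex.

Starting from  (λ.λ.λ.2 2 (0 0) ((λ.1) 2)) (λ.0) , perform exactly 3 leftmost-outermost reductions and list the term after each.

Answer: after 3 steps: λ.λ.0 0 ((λ.1) (λ.0))

Working:
  start: (λ.λ.λ.2 2 (0 0) ((λ.1) 2)) (λ.0)
  step 1: λ.λ.(λ.0) (λ.0) (0 0) ((λ.1) (λ.0))
  step 2: λ.λ.(λ.0) (0 0) ((λ.1) (λ.0))
  step 3: λ.λ.0 0 ((λ.1) (λ.0))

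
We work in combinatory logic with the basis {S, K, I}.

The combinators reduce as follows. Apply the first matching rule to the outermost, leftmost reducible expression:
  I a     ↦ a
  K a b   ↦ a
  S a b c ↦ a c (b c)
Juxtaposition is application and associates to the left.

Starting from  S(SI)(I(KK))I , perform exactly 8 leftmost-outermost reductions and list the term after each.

Answer: after 8 steps: KK

Working:
  start: S(SI)(I(KK))I
  →1  SII(I(KK)I)
  →2  I(I(KK)I)(I(I(KK)I))
  →3  I(KK)I(I(I(KK)I))
  →4  KKI(I(I(KK)I))
  →5  K(I(I(KK)I))
  →6  K(I(KK)I)
  →7  K(KKI)
  →8  KK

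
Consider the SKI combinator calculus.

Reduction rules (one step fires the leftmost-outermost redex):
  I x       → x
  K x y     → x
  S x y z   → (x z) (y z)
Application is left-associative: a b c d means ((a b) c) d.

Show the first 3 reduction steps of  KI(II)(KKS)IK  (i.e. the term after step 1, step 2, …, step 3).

  start: KI(II)(KKS)IK
  [1] I(KKS)IK
  [2] KKSIK
  [3] KIK

Answer: after 3 steps: KIK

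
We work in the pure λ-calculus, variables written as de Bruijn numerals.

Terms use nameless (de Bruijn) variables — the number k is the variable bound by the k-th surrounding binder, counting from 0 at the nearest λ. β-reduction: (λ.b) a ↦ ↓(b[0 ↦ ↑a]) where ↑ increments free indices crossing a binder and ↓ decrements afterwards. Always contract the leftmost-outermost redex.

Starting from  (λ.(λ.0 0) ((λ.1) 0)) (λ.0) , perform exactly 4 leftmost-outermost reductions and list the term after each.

  start: (λ.(λ.0 0) ((λ.1) 0)) (λ.0)
  [1] (λ.0 0) ((λ.λ.0) (λ.0))
  [2] (λ.λ.0) (λ.0) ((λ.λ.0) (λ.0))
  [3] (λ.0) ((λ.λ.0) (λ.0))
  [4] (λ.λ.0) (λ.0)

Answer: after 4 steps: (λ.λ.0) (λ.0)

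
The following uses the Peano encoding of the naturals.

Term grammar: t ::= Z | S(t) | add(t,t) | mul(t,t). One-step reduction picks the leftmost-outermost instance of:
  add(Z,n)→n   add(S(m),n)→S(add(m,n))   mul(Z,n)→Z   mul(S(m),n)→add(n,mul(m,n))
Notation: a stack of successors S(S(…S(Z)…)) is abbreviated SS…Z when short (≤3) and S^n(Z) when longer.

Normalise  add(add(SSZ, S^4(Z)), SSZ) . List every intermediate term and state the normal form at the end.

  start: add(add(SSZ, S^4(Z)), SSZ)
  [1] add(S(add(SZ, S^4(Z))), SSZ)
  [2] S(add(add(SZ, S^4(Z)), SSZ))
  [3] S(add(S(add(Z, S^4(Z))), SSZ))
  [4] S(S(add(add(Z, S^4(Z)), SSZ)))
  [5] S(S(add(S^4(Z), SSZ)))
  [6] S(S(S(add(SSSZ, SSZ))))
  [7] S(S(S(S(add(SSZ, SSZ)))))
  [8] S(S(S(S(S(add(SZ, SSZ))))))
  [9] S(S(S(S(S(S(add(Z, SSZ)))))))
  [10] S^8(Z)

Answer: normal form = S^8(Z)  (in 10 steps)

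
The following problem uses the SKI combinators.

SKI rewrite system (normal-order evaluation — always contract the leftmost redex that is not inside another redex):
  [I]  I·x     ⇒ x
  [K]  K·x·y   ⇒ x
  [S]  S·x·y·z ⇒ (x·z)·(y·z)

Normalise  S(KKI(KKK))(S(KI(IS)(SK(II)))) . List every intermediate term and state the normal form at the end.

Answer: normal form = S(KK)(S(SKI))  (in 5 steps)

Working:
  start: S(KKI(KKK))(S(KI(IS)(SK(II))))
  step 1: S(K(KKK))(S(KI(IS)(SK(II))))
  step 2: S(KK)(S(KI(IS)(SK(II))))
  step 3: S(KK)(S(I(SK(II))))
  step 4: S(KK)(S(SK(II)))
  step 5: S(KK)(S(SKI))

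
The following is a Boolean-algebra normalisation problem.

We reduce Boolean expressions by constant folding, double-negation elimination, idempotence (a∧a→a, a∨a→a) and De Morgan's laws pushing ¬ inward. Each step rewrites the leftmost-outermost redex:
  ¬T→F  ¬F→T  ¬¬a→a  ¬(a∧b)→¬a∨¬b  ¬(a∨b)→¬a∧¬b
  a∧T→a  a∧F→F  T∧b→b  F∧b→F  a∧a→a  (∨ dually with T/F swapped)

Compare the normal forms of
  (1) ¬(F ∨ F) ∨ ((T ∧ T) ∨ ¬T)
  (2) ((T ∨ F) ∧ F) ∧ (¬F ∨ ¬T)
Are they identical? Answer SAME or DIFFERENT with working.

Answer: DIFFERENT — A ⇓ T, B ⇓ F

Working:
Term A:
  start: ¬(F ∨ F) ∨ ((T ∧ T) ∨ ¬T)
  step 1: (¬F ∧ ¬F) ∨ ((T ∧ T) ∨ ¬T)
  step 2: ¬F ∨ ((T ∧ T) ∨ ¬T)
  step 3: T ∨ ((T ∧ T) ∨ ¬T)
  step 4: T

Term B:
  start: ((T ∨ F) ∧ F) ∧ (¬F ∨ ¬T)
  step 1: F ∧ (¬F ∨ ¬T)
  step 2: F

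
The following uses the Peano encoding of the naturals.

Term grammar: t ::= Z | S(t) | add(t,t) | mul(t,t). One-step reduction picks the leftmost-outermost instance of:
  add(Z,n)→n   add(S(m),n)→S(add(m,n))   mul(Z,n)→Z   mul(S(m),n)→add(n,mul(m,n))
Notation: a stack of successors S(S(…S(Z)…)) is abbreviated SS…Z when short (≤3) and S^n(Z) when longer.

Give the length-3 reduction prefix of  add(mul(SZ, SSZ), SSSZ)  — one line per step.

Answer: after 3 steps: S(add(add(SZ, mul(Z, SSZ)), SSSZ))

Working:
  start: add(mul(SZ, SSZ), SSSZ)
  step 1: add(add(SSZ, mul(Z, SSZ)), SSSZ)
  step 2: add(S(add(SZ, mul(Z, SSZ))), SSSZ)
  step 3: S(add(add(SZ, mul(Z, SSZ)), SSSZ))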